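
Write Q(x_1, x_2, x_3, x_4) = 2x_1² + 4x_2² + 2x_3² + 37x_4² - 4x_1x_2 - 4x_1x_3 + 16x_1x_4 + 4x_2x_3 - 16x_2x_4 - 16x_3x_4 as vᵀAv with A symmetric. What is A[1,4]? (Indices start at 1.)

The coefficient of x_1·x_4 in Q is 16. For a symmetric A this equals A[1,4] + A[4,1] = 2·A[1,4].
So A[1,4] = 16/2 = 8.

8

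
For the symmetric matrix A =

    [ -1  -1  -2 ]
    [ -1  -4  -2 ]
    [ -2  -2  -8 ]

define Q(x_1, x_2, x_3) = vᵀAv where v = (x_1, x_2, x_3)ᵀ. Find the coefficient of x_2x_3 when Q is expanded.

-4

The coefficient of x_2x_3 is A[2,3] + A[3,2] = 2·(-2) = -4.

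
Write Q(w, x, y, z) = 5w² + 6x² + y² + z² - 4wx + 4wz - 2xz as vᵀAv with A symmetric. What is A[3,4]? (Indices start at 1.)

The coefficient of y·z in Q is 0. For a symmetric A this equals A[3,4] + A[4,3] = 2·A[3,4].
So A[3,4] = 0/2 = 0.

0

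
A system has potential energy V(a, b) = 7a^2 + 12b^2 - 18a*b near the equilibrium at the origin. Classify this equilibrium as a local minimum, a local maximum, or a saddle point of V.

local minimum

The Hessian at the origin is H = [[14, -18], [-18, 24]].
det H = 14·24 − (-18)² = 12 > 0 and H[1,1] = 14 > 0, so H is positive definite.
Therefore the origin is a local minimum.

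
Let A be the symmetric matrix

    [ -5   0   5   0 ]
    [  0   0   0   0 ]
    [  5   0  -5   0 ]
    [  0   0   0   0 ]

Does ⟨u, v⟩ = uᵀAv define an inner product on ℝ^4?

Row-reducing A symmetrically gives the diagonal entries -5, 0, 0, 0.
Counting signs: 1 negative, 3 zero.
Hence Q is negative semidefinite.
⟨·,·⟩ is an inner product exactly when A is positive definite.

no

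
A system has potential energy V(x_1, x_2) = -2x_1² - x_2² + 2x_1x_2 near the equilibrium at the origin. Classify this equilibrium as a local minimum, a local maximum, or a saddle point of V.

local maximum

The Hessian at the origin is H = [[-4, 2], [2, -2]].
det H = -4·-2 − (2)² = 4 > 0 and H[1,1] = -4 < 0, so H is negative definite.
Therefore the origin is a local maximum.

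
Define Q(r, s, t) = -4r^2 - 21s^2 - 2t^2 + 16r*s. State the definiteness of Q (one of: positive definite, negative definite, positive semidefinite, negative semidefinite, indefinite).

The symmetric matrix of Q is A = [[-4, 8, 0], [8, -21, 0], [0, 0, -2]].
Leading principal minors: Δ_1 = -4, Δ_2 = 20, Δ_3 = -40.
The signs alternate starting with Δ_1 < 0, so by Sylvester's criterion Q is negative definite.

negative definite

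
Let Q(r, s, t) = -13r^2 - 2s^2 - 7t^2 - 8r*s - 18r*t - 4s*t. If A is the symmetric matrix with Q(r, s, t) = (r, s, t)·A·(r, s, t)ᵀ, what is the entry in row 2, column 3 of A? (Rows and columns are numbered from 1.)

The coefficient of s·t in Q is -4. For a symmetric A this equals A[2,3] + A[3,2] = 2·A[2,3].
So A[2,3] = -4/2 = -2.

-2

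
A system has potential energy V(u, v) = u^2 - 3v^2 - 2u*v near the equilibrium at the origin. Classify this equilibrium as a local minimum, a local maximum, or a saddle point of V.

The Hessian at the origin is H = [[2, -2], [-2, -6]].
det H = 2·-6 − (-2)² = -16 < 0, so H is indefinite.
Therefore the origin is a saddle point.

saddle point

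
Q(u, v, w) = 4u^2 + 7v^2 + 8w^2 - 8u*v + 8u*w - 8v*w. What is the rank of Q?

The associated matrix is A = [[4, -4, 4], [-4, 7, -4], [4, -4, 8]].
Row-reducing A symmetrically gives the diagonal entries 4, 3, 4.
So there are 3 positive pivots.
The rank is the number of nonzero pivots: 3.

3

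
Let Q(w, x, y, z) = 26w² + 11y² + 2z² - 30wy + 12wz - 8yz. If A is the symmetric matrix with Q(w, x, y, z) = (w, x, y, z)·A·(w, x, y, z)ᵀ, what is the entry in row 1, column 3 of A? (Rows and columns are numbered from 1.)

-15

The coefficient of w·y in Q is -30. For a symmetric A this equals A[1,3] + A[3,1] = 2·A[1,3].
So A[1,3] = -30/2 = -15.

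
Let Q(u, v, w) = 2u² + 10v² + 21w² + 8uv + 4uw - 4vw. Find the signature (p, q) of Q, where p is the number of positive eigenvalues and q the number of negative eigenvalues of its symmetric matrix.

The associated matrix is A = [[2, 4, 2], [4, 10, -2], [2, -2, 21]].
An LDLᵀ factorisation of A has diagonal entries 2, 2, 1.
That gives 3 positive pivots.

(3, 0)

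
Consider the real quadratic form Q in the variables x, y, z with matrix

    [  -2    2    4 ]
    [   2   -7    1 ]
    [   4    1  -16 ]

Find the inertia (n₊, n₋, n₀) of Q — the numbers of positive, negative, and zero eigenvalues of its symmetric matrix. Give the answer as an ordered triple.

Row-reducing A symmetrically gives the diagonal entries -2, -5, -3.
That gives 3 negative pivots.

(0, 3, 0)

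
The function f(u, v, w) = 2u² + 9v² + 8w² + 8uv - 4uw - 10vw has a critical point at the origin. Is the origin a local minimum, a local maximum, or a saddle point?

The Hessian at the origin is H = [[4, 8, -4], [8, 18, -10], [-4, -10, 16]].
Applying the same elementary operations to the rows and columns of H produces a congruent diagonal matrix with entries 4, 2, 10.
Counting signs: 3 positive.
H is positive definite, so the origin is a strict local minimum.

local minimum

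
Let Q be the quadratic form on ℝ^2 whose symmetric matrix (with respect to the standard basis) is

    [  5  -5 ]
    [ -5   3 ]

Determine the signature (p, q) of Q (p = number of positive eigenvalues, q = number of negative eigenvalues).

(1, 1)

Applying the same elementary operations to the rows and columns of A produces a congruent diagonal matrix with entries 5, -2.
So there are 1 positive, 1 negative pivots.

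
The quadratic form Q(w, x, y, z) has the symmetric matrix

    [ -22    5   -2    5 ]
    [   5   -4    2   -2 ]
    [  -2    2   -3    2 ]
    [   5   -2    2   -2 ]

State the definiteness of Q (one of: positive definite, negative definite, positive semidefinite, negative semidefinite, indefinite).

An LDLᵀ factorisation of A has diagonal entries -22, -63/22, -125/63, -2/125.
So there are 4 negative pivots.
Hence Q is negative definite.

negative definite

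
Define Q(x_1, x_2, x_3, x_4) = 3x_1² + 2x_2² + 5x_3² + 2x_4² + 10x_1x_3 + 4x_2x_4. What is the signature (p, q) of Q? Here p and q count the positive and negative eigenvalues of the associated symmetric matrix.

(2, 1)

The associated matrix is A = [[3, 0, 5, 0], [0, 2, 0, 2], [5, 0, 5, 0], [0, 2, 0, 2]].
Symmetric row and column elimination reduces A to a congruent diagonal form with pivots 3, 2, -10/3, 0.
Counting signs: 2 positive, 1 negative, 1 zero.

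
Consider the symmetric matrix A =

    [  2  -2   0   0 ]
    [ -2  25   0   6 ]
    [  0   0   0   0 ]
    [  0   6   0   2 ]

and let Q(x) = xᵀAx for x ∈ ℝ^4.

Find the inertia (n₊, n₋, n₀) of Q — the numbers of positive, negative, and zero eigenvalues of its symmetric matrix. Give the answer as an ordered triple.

(3, 0, 1)

Congruent diagonalization of A (simultaneous row and column reduction) yields pivots 2, 23, 0, 10/23.
Counting signs: 3 positive, 1 zero.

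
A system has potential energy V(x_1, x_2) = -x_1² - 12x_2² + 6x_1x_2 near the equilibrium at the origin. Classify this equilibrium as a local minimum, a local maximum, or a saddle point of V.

local maximum

The Hessian at the origin is H = [[-2, 6], [6, -24]].
det H = -2·-24 − (6)² = 12 > 0 and H[1,1] = -2 < 0, so H is negative definite.
Therefore the origin is a local maximum.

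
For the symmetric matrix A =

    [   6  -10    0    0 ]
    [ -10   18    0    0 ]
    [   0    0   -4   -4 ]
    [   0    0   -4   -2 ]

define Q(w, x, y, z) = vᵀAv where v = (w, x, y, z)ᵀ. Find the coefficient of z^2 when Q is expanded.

The coefficient of z^2 is the diagonal entry A[4,4] = -2.

-2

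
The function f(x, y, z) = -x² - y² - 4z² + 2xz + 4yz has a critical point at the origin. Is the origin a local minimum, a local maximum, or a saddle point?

The Hessian at the origin is H = [[-2, 0, 2], [0, -2, 4], [2, 4, -8]].
Symmetric row and column elimination reduces H to a congruent diagonal form with pivots -2, -2, 2.
Counting signs: 1 positive, 2 negative.
H is indefinite, so the origin is a saddle point.

saddle point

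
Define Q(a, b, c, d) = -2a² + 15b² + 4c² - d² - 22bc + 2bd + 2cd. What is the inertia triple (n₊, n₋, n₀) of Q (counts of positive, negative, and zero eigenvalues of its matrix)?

The symmetric matrix is A = [[-2, 0, 0, 0], [0, 15, -11, 1], [0, -11, 4, 1], [0, 1, 1, -1]].
Congruent diagonalization of A (simultaneous row and column reduction) yields pivots -2, 15, -61/15, -20/61.
So there are 1 positive, 3 negative pivots.

(1, 3, 0)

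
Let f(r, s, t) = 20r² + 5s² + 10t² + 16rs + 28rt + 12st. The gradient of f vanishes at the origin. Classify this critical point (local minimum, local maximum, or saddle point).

The Hessian at the origin is H = [[40, 16, 28], [16, 10, 12], [28, 12, 20]].
Applying the same elementary operations to the rows and columns of H produces a congruent diagonal matrix with entries 40, 18/5, 2/9.
Counting signs: 3 positive.
H is positive definite, so the origin is a strict local minimum.

local minimum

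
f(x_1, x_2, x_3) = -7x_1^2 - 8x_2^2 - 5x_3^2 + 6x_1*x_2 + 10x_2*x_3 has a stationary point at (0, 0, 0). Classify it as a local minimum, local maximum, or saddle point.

The Hessian at the origin is H = [[-14, 6, 0], [6, -16, 10], [0, 10, -10]].
Congruent diagonalization of H (simultaneous row and column reduction) yields pivots -14, -94/7, -120/47.
That gives 3 negative pivots.
H is negative definite, so the origin is a strict local maximum.

local maximum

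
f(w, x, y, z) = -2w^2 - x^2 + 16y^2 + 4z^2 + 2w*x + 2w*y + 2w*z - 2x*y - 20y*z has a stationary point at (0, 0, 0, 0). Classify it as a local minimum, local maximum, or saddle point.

saddle point

The Hessian at the origin is H = [[-4, 2, 2, 2], [2, -2, -2, 0], [2, -2, 32, -20], [2, 0, -20, 8]].
Applying the same elementary operations to the rows and columns of H produces a congruent diagonal matrix with entries -4, -1, 34, -30/17.
That gives 1 positive, 3 negative pivots.
H is indefinite, so the origin is a saddle point.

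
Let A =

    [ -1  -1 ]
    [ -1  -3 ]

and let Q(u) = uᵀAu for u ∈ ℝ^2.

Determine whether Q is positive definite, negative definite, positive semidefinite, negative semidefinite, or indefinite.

Leading principal minors: Δ_1 = -1, Δ_2 = 2.
The signs alternate starting with Δ_1 < 0, so by Sylvester's criterion Q is negative definite.

negative definite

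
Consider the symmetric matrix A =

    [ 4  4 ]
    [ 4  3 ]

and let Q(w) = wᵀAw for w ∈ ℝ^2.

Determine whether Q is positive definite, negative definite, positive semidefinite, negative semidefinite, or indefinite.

For the 2×2 matrix [[4, 4], [4, 3]]: det = 4·3 − (4)² = -4, trace = 7.
det < 0 so the eigenvalues have opposite signs; the form is indefinite.

indefinite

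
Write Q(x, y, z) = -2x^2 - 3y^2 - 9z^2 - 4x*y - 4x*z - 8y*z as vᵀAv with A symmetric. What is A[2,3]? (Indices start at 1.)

The coefficient of y·z in Q is -8. For a symmetric A this equals A[2,3] + A[3,2] = 2·A[2,3].
So A[2,3] = -8/2 = -4.

-4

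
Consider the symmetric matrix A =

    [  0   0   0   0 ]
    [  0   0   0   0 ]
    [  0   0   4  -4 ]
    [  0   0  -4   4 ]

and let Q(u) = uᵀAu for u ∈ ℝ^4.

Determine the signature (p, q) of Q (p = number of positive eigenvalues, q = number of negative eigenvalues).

Congruent diagonalization of A (simultaneous row and column reduction) yields pivots 0, 0, 4, 0.
Counting signs: 1 positive, 3 zero.

(1, 0)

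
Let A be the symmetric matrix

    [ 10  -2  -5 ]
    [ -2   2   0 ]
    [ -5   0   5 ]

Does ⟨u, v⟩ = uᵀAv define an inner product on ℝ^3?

Leading principal minors: Δ_1 = 10, Δ_2 = 16, Δ_3 = 30.
All leading principal minors are positive, so by Sylvester's criterion Q is positive definite.
⟨·,·⟩ is an inner product exactly when A is positive definite.

yes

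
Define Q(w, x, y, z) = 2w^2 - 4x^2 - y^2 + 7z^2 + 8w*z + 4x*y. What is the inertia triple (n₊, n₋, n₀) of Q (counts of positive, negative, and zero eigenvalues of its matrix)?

(1, 2, 1)

The symmetric matrix is A = [[2, 0, 0, 4], [0, -4, 2, 0], [0, 2, -1, 0], [4, 0, 0, 7]].
Congruent diagonalization of A (simultaneous row and column reduction) yields pivots 2, -4, 0, -1.
So there are 1 positive, 2 negative, 1 zero pivots.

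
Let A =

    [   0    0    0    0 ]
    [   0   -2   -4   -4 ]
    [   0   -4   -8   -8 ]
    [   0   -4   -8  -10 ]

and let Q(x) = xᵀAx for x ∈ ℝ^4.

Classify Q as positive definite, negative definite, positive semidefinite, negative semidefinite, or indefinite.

Symmetric row and column elimination reduces A to a congruent diagonal form with pivots 0, -2, 0, -2.
So there are 2 negative, 2 zero pivots.
Hence Q is negative semidefinite.

negative semidefinite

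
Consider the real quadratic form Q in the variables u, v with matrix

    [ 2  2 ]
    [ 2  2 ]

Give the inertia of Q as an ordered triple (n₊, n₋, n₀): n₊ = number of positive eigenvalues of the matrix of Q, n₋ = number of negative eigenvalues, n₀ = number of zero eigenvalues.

(1, 0, 1)

Congruent diagonalization of A (simultaneous row and column reduction) yields pivots 2, 0.
Counting signs: 1 positive, 1 zero.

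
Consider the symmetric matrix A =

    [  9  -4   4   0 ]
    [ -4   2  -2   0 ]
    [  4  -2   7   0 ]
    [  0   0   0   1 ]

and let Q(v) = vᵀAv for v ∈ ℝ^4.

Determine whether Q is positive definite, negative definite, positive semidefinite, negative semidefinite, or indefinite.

positive definite

Applying the same elementary operations to the rows and columns of A produces a congruent diagonal matrix with entries 9, 2/9, 5, 1.
That gives 4 positive pivots.
Hence Q is positive definite.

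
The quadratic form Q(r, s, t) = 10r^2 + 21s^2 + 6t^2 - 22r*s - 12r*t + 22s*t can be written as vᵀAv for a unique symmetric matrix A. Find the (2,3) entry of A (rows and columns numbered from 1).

11

The coefficient of s·t in Q is 22. For a symmetric A this equals A[2,3] + A[3,2] = 2·A[2,3].
So A[2,3] = 22/2 = 11.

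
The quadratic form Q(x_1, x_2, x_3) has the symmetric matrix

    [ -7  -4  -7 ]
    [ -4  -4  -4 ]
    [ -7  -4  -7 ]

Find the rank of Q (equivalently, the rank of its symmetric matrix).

2

Row-reducing A symmetrically gives the diagonal entries -7, -12/7, 0.
Counting signs: 2 negative, 1 zero.
The rank is the number of nonzero pivots: 2.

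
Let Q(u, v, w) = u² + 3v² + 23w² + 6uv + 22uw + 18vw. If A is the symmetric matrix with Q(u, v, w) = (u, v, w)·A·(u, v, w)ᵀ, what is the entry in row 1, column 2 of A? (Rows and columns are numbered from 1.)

The coefficient of u·v in Q is 6. For a symmetric A this equals A[1,2] + A[2,1] = 2·A[1,2].
So A[1,2] = 6/2 = 3.

3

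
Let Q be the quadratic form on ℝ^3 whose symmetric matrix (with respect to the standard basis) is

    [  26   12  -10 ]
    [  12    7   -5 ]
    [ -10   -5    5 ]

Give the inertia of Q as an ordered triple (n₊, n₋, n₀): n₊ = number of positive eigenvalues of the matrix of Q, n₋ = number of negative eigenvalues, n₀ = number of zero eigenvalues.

Row-reducing A symmetrically gives the diagonal entries 26, 19/13, 20/19.
That gives 3 positive pivots.

(3, 0, 0)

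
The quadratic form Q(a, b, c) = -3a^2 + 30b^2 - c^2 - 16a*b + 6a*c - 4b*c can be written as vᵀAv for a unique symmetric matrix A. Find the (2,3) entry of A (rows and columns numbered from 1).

The coefficient of b·c in Q is -4. For a symmetric A this equals A[2,3] + A[3,2] = 2·A[2,3].
So A[2,3] = -4/2 = -2.

-2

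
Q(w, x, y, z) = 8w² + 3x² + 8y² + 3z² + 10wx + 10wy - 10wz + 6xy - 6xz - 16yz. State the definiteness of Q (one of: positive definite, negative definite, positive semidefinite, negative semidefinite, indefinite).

Write A = [[8, 5, 5, -5], [5, 3, 3, -3], [5, 3, 8, -8], [-5, -3, -8, 3]].
Symmetric row and column elimination reduces A to a congruent diagonal form with pivots 8, -1/8, 5, -5.
Counting signs: 2 positive, 2 negative.
Hence Q is indefinite.

indefinite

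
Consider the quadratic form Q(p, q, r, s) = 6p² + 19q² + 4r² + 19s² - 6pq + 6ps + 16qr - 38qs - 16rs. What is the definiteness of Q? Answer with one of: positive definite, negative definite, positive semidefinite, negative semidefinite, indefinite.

Write A = [[6, -3, 0, 3], [-3, 19, 8, -19], [0, 8, 4, -8], [3, -19, -8, 19]].
Row-reducing A symmetrically gives the diagonal entries 6, 35/2, 12/35, 0.
So there are 3 positive, 1 zero pivots.
Hence Q is positive semidefinite.

positive semidefinite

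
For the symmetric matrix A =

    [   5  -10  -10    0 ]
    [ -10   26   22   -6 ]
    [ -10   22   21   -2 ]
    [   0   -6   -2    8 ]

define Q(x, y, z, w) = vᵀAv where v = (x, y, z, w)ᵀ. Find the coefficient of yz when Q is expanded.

The coefficient of yz is A[2,3] + A[3,2] = 2·22 = 44.

44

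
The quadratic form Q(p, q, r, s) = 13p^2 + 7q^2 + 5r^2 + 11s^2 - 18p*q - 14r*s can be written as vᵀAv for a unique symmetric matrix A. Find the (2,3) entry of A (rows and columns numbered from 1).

The coefficient of q·r in Q is 0. For a symmetric A this equals A[2,3] + A[3,2] = 2·A[2,3].
So A[2,3] = 0/2 = 0.

0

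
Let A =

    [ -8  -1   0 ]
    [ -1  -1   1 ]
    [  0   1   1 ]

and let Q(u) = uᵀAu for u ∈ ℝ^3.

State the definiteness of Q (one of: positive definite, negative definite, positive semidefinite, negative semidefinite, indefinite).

indefinite

Row-reducing A symmetrically gives the diagonal entries -8, -7/8, 15/7.
So there are 1 positive, 2 negative pivots.
Hence Q is indefinite.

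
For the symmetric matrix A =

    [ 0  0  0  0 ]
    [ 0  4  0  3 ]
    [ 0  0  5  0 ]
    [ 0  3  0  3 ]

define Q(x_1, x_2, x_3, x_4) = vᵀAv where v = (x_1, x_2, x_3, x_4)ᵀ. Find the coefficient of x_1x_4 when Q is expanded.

0

The coefficient of x_1x_4 is A[1,4] + A[4,1] = 2·0 = 0.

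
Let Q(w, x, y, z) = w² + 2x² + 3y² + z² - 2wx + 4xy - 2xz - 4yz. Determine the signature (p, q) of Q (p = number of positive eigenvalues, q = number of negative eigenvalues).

(2, 1)

The symmetric matrix is A = [[1, -1, 0, 0], [-1, 2, 2, -1], [0, 2, 3, -2], [0, -1, -2, 1]].
Applying the same elementary operations to the rows and columns of A produces a congruent diagonal matrix with entries 1, 1, -1, 0.
Counting signs: 2 positive, 1 negative, 1 zero.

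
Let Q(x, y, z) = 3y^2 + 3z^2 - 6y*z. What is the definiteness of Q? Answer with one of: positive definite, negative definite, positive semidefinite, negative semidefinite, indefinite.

The symmetric matrix is A = [[0, 0, 0], [0, 3, -3], [0, -3, 3]].
Applying the same elementary operations to the rows and columns of A produces a congruent diagonal matrix with entries 0, 3, 0.
So there are 1 positive, 2 zero pivots.
Hence Q is positive semidefinite.

positive semidefinite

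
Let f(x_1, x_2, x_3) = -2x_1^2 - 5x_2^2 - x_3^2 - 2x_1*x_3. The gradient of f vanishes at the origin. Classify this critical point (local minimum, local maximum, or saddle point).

local maximum

The Hessian at the origin is H = [[-4, 0, -2], [0, -10, 0], [-2, 0, -2]].
An LDLᵀ factorisation of H has diagonal entries -4, -10, -1.
So there are 3 negative pivots.
H is negative definite, so the origin is a strict local maximum.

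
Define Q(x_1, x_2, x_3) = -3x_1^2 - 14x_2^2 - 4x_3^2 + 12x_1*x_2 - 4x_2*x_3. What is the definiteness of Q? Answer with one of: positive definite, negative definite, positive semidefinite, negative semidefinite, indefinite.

negative definite

The symmetric matrix of Q is A = [[-3, 6, 0], [6, -14, -2], [0, -2, -4]].
Leading principal minors: Δ_1 = -3, Δ_2 = 6, Δ_3 = -12.
The signs alternate starting with Δ_1 < 0, so by Sylvester's criterion Q is negative definite.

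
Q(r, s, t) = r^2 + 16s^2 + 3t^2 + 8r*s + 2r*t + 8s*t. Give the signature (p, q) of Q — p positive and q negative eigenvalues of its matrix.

Write A = [[1, 4, 1], [4, 16, 4], [1, 4, 3]].
Symmetric row and column elimination reduces A to a congruent diagonal form with pivots 1, 0, 2.
That gives 2 positive, 1 zero pivots.

(2, 0)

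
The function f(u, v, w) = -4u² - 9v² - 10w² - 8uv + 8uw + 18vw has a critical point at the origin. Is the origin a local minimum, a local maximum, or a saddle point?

The Hessian at the origin is H = [[-8, -8, 8], [-8, -18, 18], [8, 18, -20]].
Row-reducing H symmetrically gives the diagonal entries -8, -10, -2.
Counting signs: 3 negative.
H is negative definite, so the origin is a strict local maximum.

local maximum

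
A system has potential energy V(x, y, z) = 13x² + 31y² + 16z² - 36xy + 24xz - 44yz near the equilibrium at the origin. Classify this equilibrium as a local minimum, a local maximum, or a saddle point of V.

local minimum

The Hessian at the origin is H = [[26, -36, 24], [-36, 62, -44], [24, -44, 32]].
Row-reducing H symmetrically gives the diagonal entries 26, 158/13, 24/79.
That gives 3 positive pivots.
H is positive definite, so the origin is a strict local minimum.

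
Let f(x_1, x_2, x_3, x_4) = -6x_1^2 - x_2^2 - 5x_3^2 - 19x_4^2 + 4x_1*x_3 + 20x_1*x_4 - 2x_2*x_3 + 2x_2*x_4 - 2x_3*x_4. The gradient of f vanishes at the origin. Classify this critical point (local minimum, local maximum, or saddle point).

local maximum

The Hessian at the origin is H = [[-12, 0, 4, 20], [0, -2, -2, 2], [4, -2, -10, -2], [20, 2, -2, -38]].
An LDLᵀ factorisation of H has diagonal entries -12, -2, -20/3, -8/5.
So there are 4 negative pivots.
H is negative definite, so the origin is a strict local maximum.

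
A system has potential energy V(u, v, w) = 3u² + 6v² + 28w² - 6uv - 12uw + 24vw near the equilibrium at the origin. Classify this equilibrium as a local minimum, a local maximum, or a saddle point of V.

The Hessian at the origin is H = [[6, -6, -12], [-6, 12, 24], [-12, 24, 56]].
An LDLᵀ factorisation of H has diagonal entries 6, 6, 8.
Counting signs: 3 positive.
H is positive definite, so the origin is a strict local minimum.

local minimum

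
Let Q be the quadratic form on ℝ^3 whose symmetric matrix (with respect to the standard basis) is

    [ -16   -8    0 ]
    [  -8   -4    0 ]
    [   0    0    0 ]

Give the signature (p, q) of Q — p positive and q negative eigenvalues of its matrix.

Row-reducing A symmetrically gives the diagonal entries -16, 0, 0.
So there are 1 negative, 2 zero pivots.

(0, 1)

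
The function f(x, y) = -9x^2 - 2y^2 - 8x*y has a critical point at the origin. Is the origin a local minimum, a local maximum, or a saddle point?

local maximum

The Hessian at the origin is H = [[-18, -8], [-8, -4]].
det H = -18·-4 − (-8)² = 8 > 0 and H[1,1] = -18 < 0, so H is negative definite.
Therefore the origin is a local maximum.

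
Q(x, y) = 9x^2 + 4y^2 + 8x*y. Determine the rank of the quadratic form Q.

2

The symmetric matrix is A = [[9, 4], [4, 4]].
Applying the same elementary operations to the rows and columns of A produces a congruent diagonal matrix with entries 9, 20/9.
So there are 2 positive pivots.
The rank is the number of nonzero pivots: 2.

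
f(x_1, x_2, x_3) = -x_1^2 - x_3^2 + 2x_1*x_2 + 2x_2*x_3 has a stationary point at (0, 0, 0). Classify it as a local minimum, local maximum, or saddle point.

saddle point

The Hessian at the origin is H = [[-2, 2, 0], [2, 0, 2], [0, 2, -2]].
Applying the same elementary operations to the rows and columns of H produces a congruent diagonal matrix with entries -2, 2, -4.
That gives 1 positive, 2 negative pivots.
H is indefinite, so the origin is a saddle point.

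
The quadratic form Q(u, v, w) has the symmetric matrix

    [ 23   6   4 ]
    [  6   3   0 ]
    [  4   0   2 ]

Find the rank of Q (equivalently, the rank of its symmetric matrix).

3

Row-reducing A symmetrically gives the diagonal entries 23, 33/23, 6/11.
Counting signs: 3 positive.
The rank is the number of nonzero pivots: 3.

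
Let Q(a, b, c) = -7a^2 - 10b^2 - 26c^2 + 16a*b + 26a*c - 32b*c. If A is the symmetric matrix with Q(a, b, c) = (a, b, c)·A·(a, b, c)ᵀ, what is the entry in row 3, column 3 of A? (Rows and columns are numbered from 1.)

-26

The coefficient of c^2 in Q is -26, and that is exactly A[3,3].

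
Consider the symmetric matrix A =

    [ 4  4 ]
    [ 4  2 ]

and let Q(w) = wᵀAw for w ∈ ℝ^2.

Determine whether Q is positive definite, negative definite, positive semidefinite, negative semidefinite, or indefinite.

indefinite

Row-reducing A symmetrically gives the diagonal entries 4, -2.
Counting signs: 1 positive, 1 negative.
Hence Q is indefinite.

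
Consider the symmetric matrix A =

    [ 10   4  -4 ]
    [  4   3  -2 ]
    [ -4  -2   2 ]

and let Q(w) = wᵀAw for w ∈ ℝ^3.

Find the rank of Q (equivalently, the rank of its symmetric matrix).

3

Congruent diagonalization of A (simultaneous row and column reduction) yields pivots 10, 7/5, 2/7.
Counting signs: 3 positive.
The rank is the number of nonzero pivots: 3.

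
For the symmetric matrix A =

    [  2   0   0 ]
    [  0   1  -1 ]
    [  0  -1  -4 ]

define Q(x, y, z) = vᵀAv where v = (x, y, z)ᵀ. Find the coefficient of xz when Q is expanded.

0

The coefficient of xz is A[1,3] + A[3,1] = 2·0 = 0.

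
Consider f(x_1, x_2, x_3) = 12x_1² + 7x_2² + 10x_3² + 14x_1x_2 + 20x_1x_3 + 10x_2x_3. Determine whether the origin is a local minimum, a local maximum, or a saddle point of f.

The Hessian at the origin is H = [[24, 14, 20], [14, 14, 10], [20, 10, 20]].
Symmetric row and column elimination reduces H to a congruent diagonal form with pivots 24, 35/6, 20/7.
So there are 3 positive pivots.
H is positive definite, so the origin is a strict local minimum.

local minimum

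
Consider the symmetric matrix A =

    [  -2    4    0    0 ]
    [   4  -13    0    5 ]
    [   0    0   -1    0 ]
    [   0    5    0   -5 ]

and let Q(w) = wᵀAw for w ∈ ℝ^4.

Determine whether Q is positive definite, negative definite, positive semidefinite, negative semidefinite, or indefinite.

negative semidefinite

Symmetric row and column elimination reduces A to a congruent diagonal form with pivots -2, -5, -1, 0.
Counting signs: 3 negative, 1 zero.
Hence Q is negative semidefinite.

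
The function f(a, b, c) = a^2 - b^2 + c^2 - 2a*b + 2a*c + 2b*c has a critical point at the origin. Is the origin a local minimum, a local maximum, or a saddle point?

The Hessian at the origin is H = [[2, -2, 2], [-2, -2, 2], [2, 2, 2]].
Congruent diagonalization of H (simultaneous row and column reduction) yields pivots 2, -4, 4.
Counting signs: 2 positive, 1 negative.
H is indefinite, so the origin is a saddle point.

saddle point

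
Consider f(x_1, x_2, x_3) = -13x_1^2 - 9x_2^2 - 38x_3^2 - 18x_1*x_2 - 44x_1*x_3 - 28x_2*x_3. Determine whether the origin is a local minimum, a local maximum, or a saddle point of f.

The Hessian at the origin is H = [[-26, -18, -44], [-18, -18, -28], [-44, -28, -76]].
Row-reducing H symmetrically gives the diagonal entries -26, -72/13, -4/9.
That gives 3 negative pivots.
H is negative definite, so the origin is a strict local maximum.

local maximum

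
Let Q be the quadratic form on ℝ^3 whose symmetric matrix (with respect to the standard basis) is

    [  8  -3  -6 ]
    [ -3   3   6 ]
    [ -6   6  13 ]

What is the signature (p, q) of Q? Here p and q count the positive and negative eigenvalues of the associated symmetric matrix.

An LDLᵀ factorisation of A has diagonal entries 8, 15/8, 1.
So there are 3 positive pivots.

(3, 0)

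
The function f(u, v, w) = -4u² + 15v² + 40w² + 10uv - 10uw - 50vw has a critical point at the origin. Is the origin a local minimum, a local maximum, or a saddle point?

The Hessian at the origin is H = [[-8, 10, -10], [10, 30, -50], [-10, -50, 80]].
Applying the same elementary operations to the rows and columns of H produces a congruent diagonal matrix with entries -8, 85/2, 10/17.
Counting signs: 2 positive, 1 negative.
H is indefinite, so the origin is a saddle point.

saddle point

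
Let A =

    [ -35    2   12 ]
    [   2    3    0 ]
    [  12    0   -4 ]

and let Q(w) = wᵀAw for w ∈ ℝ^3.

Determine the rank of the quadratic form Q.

3

Row-reducing A symmetrically gives the diagonal entries -35, 109/35, -4/109.
So there are 1 positive, 2 negative pivots.
The rank is the number of nonzero pivots: 3.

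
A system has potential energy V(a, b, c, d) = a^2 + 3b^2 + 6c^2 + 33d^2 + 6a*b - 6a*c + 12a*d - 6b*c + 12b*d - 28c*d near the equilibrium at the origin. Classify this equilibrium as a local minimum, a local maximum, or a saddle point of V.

The Hessian at the origin is H = [[2, 6, -6, 12], [6, 6, -6, 12], [-6, -6, 12, -28], [12, 12, -28, 66]].
Row-reducing H symmetrically gives the diagonal entries 2, -12, 6, -2/3.
So there are 2 positive, 2 negative pivots.
H is indefinite, so the origin is a saddle point.

saddle point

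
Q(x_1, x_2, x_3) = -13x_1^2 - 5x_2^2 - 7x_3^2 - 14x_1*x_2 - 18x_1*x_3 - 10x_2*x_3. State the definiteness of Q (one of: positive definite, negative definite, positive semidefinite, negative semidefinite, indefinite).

negative definite

The symmetric matrix of Q is A = [[-13, -7, -9], [-7, -5, -5], [-9, -5, -7]].
Leading principal minors: Δ_1 = -13, Δ_2 = 16, Δ_3 = -12.
The signs alternate starting with Δ_1 < 0, so by Sylvester's criterion Q is negative definite.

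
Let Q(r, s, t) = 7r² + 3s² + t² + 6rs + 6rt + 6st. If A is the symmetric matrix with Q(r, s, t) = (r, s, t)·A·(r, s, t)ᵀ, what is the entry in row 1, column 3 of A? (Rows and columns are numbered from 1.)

3

The coefficient of r·t in Q is 6. For a symmetric A this equals A[1,3] + A[3,1] = 2·A[1,3].
So A[1,3] = 6/2 = 3.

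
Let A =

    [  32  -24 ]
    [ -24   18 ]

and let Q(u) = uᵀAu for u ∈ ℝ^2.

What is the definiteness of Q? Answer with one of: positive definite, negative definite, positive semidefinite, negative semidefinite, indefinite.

positive semidefinite

For the 2×2 matrix [[32, -24], [-24, 18]]: det = 32·18 − (-24)² = 0, trace = 50.
det = 0 so one eigenvalue is zero; the form is semidefinite with the sign of the trace.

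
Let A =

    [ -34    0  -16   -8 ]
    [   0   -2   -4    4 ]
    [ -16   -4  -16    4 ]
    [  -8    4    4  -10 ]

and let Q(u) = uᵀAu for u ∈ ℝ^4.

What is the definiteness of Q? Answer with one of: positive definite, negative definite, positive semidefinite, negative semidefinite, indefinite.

negative semidefinite

Row-reducing A symmetrically gives the diagonal entries -34, -2, -8/17, 0.
So there are 3 negative, 1 zero pivots.
Hence Q is negative semidefinite.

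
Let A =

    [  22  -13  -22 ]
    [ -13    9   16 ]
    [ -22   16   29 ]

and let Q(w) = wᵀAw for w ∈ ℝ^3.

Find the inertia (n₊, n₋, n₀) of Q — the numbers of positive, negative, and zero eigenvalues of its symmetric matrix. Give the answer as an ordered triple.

(3, 0, 0)

Row-reducing A symmetrically gives the diagonal entries 22, 29/22, 5/29.
So there are 3 positive pivots.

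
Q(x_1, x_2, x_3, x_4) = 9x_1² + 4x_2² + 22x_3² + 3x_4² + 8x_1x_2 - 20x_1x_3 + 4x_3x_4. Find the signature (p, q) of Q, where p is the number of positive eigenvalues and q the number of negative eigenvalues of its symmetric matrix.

(4, 0)

The symmetric matrix is A = [[9, 4, -10, 0], [4, 4, 0, 0], [-10, 0, 22, 2], [0, 0, 2, 3]].
Symmetric row and column elimination reduces A to a congruent diagonal form with pivots 9, 20/9, 2, 1.
Counting signs: 4 positive.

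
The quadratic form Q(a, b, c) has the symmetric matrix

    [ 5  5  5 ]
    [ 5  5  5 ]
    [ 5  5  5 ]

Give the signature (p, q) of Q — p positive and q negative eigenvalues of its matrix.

(1, 0)

Symmetric row and column elimination reduces A to a congruent diagonal form with pivots 5, 0, 0.
That gives 1 positive, 2 zero pivots.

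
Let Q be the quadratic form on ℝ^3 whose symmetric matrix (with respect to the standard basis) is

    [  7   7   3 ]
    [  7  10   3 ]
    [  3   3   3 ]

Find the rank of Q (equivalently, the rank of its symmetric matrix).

3

Congruent diagonalization of A (simultaneous row and column reduction) yields pivots 7, 3, 12/7.
That gives 3 positive pivots.
The rank is the number of nonzero pivots: 3.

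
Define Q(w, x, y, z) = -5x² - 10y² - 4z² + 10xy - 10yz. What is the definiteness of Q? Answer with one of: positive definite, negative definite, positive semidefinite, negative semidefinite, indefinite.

Write A = [[0, 0, 0, 0], [0, -5, 5, 0], [0, 5, -10, -5], [0, 0, -5, -4]].
Row-reducing A symmetrically gives the diagonal entries 0, -5, -5, 1.
So there are 1 positive, 2 negative, 1 zero pivots.
Hence Q is indefinite.

indefinite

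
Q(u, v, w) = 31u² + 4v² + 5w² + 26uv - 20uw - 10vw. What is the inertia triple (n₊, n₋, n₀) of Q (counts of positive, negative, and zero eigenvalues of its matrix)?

Write A = [[31, 13, -10], [13, 4, -5], [-10, -5, 5]].
Congruent diagonalization of A (simultaneous row and column reduction) yields pivots 31, -45/31, 20/9.
That gives 2 positive, 1 negative pivots.

(2, 1, 0)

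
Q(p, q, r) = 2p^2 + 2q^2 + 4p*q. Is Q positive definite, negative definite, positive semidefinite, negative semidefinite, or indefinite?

positive semidefinite

Write A = [[2, 2, 0], [2, 2, 0], [0, 0, 0]].
Applying the same elementary operations to the rows and columns of A produces a congruent diagonal matrix with entries 2, 0, 0.
So there are 1 positive, 2 zero pivots.
Hence Q is positive semidefinite.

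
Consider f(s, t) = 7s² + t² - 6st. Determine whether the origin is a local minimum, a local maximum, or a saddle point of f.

saddle point

The Hessian at the origin is H = [[14, -6], [-6, 2]].
det H = 14·2 − (-6)² = -8 < 0, so H is indefinite.
Therefore the origin is a saddle point.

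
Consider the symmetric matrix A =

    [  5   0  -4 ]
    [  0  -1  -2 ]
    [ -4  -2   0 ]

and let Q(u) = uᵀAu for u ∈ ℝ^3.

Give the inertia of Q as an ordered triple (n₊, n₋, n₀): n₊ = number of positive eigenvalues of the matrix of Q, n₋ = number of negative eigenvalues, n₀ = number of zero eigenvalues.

(2, 1, 0)

An LDLᵀ factorisation of A has diagonal entries 5, -1, 4/5.
So there are 2 positive, 1 negative pivots.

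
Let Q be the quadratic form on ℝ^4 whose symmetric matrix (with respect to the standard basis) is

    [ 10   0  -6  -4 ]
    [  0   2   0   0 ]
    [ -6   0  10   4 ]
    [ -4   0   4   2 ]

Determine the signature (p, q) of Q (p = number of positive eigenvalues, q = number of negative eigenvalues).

(3, 0)

Congruent diagonalization of A (simultaneous row and column reduction) yields pivots 10, 2, 32/5, 0.
So there are 3 positive, 1 zero pivots.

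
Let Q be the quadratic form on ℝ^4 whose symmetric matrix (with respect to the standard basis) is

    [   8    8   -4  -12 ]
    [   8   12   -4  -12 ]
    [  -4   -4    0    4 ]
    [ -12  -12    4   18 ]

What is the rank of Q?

Congruent diagonalization of A (simultaneous row and column reduction) yields pivots 8, 4, -2, 2.
Counting signs: 3 positive, 1 negative.
The rank is the number of nonzero pivots: 4.

4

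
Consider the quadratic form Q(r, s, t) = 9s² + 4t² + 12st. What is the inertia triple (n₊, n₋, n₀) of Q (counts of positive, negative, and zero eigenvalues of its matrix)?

(1, 0, 2)

Write A = [[0, 0, 0], [0, 9, 6], [0, 6, 4]].
Symmetric row and column elimination reduces A to a congruent diagonal form with pivots 0, 9, 0.
That gives 1 positive, 2 zero pivots.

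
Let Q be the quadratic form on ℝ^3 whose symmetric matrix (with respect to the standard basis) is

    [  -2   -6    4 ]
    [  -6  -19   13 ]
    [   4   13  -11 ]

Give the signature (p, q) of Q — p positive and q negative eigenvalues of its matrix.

(0, 3)

Row-reducing A symmetrically gives the diagonal entries -2, -1, -2.
Counting signs: 3 negative.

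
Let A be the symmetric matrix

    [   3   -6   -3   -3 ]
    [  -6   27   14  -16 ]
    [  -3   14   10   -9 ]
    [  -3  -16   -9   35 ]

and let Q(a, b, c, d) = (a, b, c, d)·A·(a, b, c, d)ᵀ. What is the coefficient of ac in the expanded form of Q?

The coefficient of ac is A[1,3] + A[3,1] = 2·(-3) = -6.

-6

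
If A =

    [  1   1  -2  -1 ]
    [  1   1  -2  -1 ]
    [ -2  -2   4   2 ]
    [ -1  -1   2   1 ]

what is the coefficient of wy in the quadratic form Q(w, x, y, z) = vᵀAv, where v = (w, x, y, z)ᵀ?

The coefficient of wy is A[1,3] + A[3,1] = 2·(-2) = -4.

-4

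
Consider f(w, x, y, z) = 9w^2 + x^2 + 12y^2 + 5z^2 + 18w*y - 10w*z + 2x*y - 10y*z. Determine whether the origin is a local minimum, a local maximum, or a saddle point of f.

local minimum

The Hessian at the origin is H = [[18, 0, 18, -10], [0, 2, 2, 0], [18, 2, 24, -10], [-10, 0, -10, 10]].
Row-reducing H symmetrically gives the diagonal entries 18, 2, 4, 40/9.
Counting signs: 4 positive.
H is positive definite, so the origin is a strict local minimum.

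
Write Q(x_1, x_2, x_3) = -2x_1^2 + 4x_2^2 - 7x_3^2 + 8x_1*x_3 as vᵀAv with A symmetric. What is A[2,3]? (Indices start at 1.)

The coefficient of x_2·x_3 in Q is 0. For a symmetric A this equals A[2,3] + A[3,2] = 2·A[2,3].
So A[2,3] = 0/2 = 0.

0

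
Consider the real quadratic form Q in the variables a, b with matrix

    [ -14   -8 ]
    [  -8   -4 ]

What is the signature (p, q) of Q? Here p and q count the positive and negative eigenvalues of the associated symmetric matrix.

Symmetric row and column elimination reduces A to a congruent diagonal form with pivots -14, 4/7.
Counting signs: 1 positive, 1 negative.

(1, 1)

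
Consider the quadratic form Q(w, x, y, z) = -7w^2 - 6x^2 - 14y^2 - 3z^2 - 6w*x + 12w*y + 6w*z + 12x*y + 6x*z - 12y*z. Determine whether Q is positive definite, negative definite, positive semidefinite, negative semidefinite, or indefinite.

negative definite

The symmetric matrix is A = [[-7, -3, 6, 3], [-3, -6, 6, 3], [6, 6, -14, -6], [3, 3, -6, -3]].
An LDLᵀ factorisation of A has diagonal entries -7, -33/7, -70/11, -12/35.
That gives 4 negative pivots.
Hence Q is negative definite.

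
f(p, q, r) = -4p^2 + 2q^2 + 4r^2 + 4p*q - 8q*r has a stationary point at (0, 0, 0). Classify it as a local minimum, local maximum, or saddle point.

The Hessian at the origin is H = [[-8, 4, 0], [4, 4, -8], [0, -8, 8]].
Row-reducing H symmetrically gives the diagonal entries -8, 6, -8/3.
Counting signs: 1 positive, 2 negative.
H is indefinite, so the origin is a saddle point.

saddle point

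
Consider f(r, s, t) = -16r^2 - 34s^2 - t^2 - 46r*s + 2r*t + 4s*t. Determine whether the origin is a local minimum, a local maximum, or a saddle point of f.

The Hessian at the origin is H = [[-32, -46, 2], [-46, -68, 4], [2, 4, -2]].
Applying the same elementary operations to the rows and columns of H produces a congruent diagonal matrix with entries -32, -15/8, -6/5.
Counting signs: 3 negative.
H is negative definite, so the origin is a strict local maximum.

local maximum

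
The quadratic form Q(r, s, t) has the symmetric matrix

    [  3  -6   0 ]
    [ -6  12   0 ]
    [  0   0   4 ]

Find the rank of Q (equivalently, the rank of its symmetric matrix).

2

Symmetric row and column elimination reduces A to a congruent diagonal form with pivots 3, 0, 4.
So there are 2 positive, 1 zero pivots.
The rank is the number of nonzero pivots: 2.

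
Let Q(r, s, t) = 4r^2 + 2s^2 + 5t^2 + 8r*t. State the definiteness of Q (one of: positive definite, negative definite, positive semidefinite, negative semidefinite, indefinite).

The symmetric matrix of Q is A = [[4, 0, 4], [0, 2, 0], [4, 0, 5]].
Leading principal minors: Δ_1 = 4, Δ_2 = 8, Δ_3 = 8.
All leading principal minors are positive, so by Sylvester's criterion Q is positive definite.

positive definite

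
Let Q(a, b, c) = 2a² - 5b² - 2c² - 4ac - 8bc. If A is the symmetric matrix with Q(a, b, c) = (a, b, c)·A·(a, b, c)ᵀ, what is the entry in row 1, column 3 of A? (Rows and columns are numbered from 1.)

The coefficient of a·c in Q is -4. For a symmetric A this equals A[1,3] + A[3,1] = 2·A[1,3].
So A[1,3] = -4/2 = -2.

-2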